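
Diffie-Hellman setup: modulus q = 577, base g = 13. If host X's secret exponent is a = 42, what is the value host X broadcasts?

518

Public value = 13^{42} \pmod{577}.
13^1 ≡ 13 (mod 577)
13^2 = (13^1)^2 ≡ 13^2 = 169 ≡ 169 (mod 577)
13^4 = (13^2)^2 ≡ 169^2 = 28561 ≡ 288 (mod 577)
13^8 = (13^4)^2 ≡ 288^2 = 82944 ≡ 433 (mod 577)
13^16 = (13^8)^2 ≡ 433^2 = 187489 ≡ 541 (mod 577)
13^32 = (13^16)^2 ≡ 541^2 = 292681 ≡ 142 (mod 577)
13^42 = 13^32 · 13^8 · 13^2 ≡ 142 · 433 · 169 ≡ 518 (mod 577).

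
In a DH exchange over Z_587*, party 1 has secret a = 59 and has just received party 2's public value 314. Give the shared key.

120

Shared key K = 314^59 mod 587.
314^1 ≡ 314 (mod 587)
314^2 = (314^1)^2 ≡ 314^2 = 98596 ≡ 567 (mod 587)
314^4 = (314^2)^2 ≡ 567^2 = 321489 ≡ 400 (mod 587)
314^8 = (314^4)^2 ≡ 400^2 = 160000 ≡ 336 (mod 587)
314^16 = (314^8)^2 ≡ 336^2 = 112896 ≡ 192 (mod 587)
314^32 = (314^16)^2 ≡ 192^2 = 36864 ≡ 470 (mod 587)
314^59 = 314^32 · 314^16 · 314^8 · 314^2 · 314^1 ≡ 470 · 192 · 336 · 567 · 314 ≡ 120 (mod 587).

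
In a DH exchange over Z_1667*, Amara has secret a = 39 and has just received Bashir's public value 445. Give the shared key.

1012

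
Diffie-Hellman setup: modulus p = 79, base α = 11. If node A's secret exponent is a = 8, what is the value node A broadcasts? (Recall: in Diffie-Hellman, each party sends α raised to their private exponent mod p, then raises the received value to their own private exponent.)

44

Public value = 11^8 (mod 79).
11^1 ≡ 11 (mod 79)
11^2 = (11^1)^2 ≡ 11^2 = 121 ≡ 42 (mod 79)
11^4 = (11^2)^2 ≡ 42^2 = 1764 ≡ 26 (mod 79)
11^8 = (11^4)^2 ≡ 26^2 = 676 ≡ 44 (mod 79)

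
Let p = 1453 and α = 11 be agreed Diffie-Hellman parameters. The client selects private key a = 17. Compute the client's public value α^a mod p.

1218

Public value = 11^17 mod 1453.
11^1 ≡ 11 (mod 1453)
11^2 = (11^1)^2 ≡ 11^2 = 121 ≡ 121 (mod 1453)
11^4 = (11^2)^2 ≡ 121^2 = 14641 ≡ 111 (mod 1453)
11^8 = (11^4)^2 ≡ 111^2 = 12321 ≡ 697 (mod 1453)
11^16 = (11^8)^2 ≡ 697^2 = 485809 ≡ 507 (mod 1453)
11^17 = 11^16 · 11^1 ≡ 507 · 11 ≡ 1218 (mod 1453).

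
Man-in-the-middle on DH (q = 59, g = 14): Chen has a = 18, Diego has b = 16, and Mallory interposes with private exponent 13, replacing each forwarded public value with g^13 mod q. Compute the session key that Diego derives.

20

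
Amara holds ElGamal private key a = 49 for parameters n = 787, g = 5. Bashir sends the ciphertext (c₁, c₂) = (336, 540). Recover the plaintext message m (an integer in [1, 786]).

56

Shared mask s = c₁^a mod n = 336^49 mod 787.
336^1 ≡ 336 (mod 787)
336^2 = (336^1)^2 ≡ 336^2 = 112896 ≡ 355 (mod 787)
336^4 = (336^2)^2 ≡ 355^2 = 126025 ≡ 105 (mod 787)
336^8 = (336^4)^2 ≡ 105^2 = 11025 ≡ 7 (mod 787)
336^16 = (336^8)^2 ≡ 7^2 = 49 ≡ 49 (mod 787)
336^32 = (336^16)^2 ≡ 49^2 = 2401 ≡ 40 (mod 787)
336^49 = 336^32 · 336^16 · 336^1 ≡ 40 · 49 · 336 ≡ 628 (mod 787).
So s = 628; s⁻¹ ≡ 688 (mod 787).
m = c₂ · s⁻¹ mod 787 = 540 · 688 mod 787 = 56.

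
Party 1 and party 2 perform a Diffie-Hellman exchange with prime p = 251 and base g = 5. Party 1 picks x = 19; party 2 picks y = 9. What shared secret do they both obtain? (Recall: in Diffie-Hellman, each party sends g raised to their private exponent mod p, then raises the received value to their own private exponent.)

100

Party 2 sends B = g^y mod p = 5^9 mod 251.
5^1 ≡ 5 (mod 251)
5^2 = (5^1)^2 ≡ 5^2 = 25 ≡ 25 (mod 251)
5^4 = (5^2)^2 ≡ 25^2 = 625 ≡ 123 (mod 251)
5^8 = (5^4)^2 ≡ 123^2 = 15129 ≡ 69 (mod 251)
5^9 = 5^8 · 5^1 ≡ 69 · 5 ≡ 94 (mod 251).
So B = 94. Party 1 then computes K = B^x mod p = 94^19 mod 251.
94^1 ≡ 94 (mod 251)
94^2 = (94^1)^2 ≡ 94^2 = 8836 ≡ 51 (mod 251)
94^4 = (94^2)^2 ≡ 51^2 = 2601 ≡ 91 (mod 251)
94^8 = (94^4)^2 ≡ 91^2 = 8281 ≡ 249 (mod 251)
94^16 = (94^8)^2 ≡ 249^2 = 62001 ≡ 4 (mod 251)
94^19 = 94^16 · 94^2 · 94^1 ≡ 4 · 51 · 94 ≡ 100 (mod 251).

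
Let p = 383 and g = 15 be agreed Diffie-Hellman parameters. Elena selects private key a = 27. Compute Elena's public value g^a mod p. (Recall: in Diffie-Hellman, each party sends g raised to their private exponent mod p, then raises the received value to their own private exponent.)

159

Public value = 15^27 mod 383.
15^1 ≡ 15 (mod 383)
15^2 = (15^1)^2 ≡ 15^2 = 225 ≡ 225 (mod 383)
15^4 = (15^2)^2 ≡ 225^2 = 50625 ≡ 69 (mod 383)
15^8 = (15^4)^2 ≡ 69^2 = 4761 ≡ 165 (mod 383)
15^16 = (15^8)^2 ≡ 165^2 = 27225 ≡ 32 (mod 383)
15^27 = 15^16 · 15^8 · 15^2 · 15^1 ≡ 32 · 165 · 225 · 15 ≡ 159 (mod 383).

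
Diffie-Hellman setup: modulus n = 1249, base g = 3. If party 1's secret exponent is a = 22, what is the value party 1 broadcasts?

806

Public value = 3^22 mod 1249.
3^1 ≡ 3 (mod 1249)
3^2 = (3^1)^2 ≡ 3^2 = 9 ≡ 9 (mod 1249)
3^4 = (3^2)^2 ≡ 9^2 = 81 ≡ 81 (mod 1249)
3^8 = (3^4)^2 ≡ 81^2 = 6561 ≡ 316 (mod 1249)
3^16 = (3^8)^2 ≡ 316^2 = 99856 ≡ 1185 (mod 1249)
3^22 = 3^16 · 3^4 · 3^2 ≡ 1185 · 81 · 9 ≡ 806 (mod 1249).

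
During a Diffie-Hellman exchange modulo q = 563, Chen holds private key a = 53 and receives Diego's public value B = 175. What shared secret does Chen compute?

Shared key K = 175^53 mod 563.
175^1 ≡ 175 (mod 563)
175^2 = (175^1)^2 ≡ 175^2 = 30625 ≡ 223 (mod 563)
175^4 = (175^2)^2 ≡ 223^2 = 49729 ≡ 185 (mod 563)
175^8 = (175^4)^2 ≡ 185^2 = 34225 ≡ 445 (mod 563)
175^16 = (175^8)^2 ≡ 445^2 = 198025 ≡ 412 (mod 563)
175^32 = (175^16)^2 ≡ 412^2 = 169744 ≡ 281 (mod 563)
175^53 = 175^32 · 175^16 · 175^4 · 175^1 ≡ 281 · 412 · 185 · 175 ≡ 48 (mod 563).

48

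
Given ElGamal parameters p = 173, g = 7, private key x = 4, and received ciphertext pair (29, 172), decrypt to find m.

88

Shared mask s = c₁^x mod p = 29^4 mod 173.
29^1 ≡ 29 (mod 173)
29^2 = (29^1)^2 ≡ 29^2 = 841 ≡ 149 (mod 173)
29^4 = (29^2)^2 ≡ 149^2 = 22201 ≡ 57 (mod 173)
So s = 57; s⁻¹ ≡ 85 (mod 173).
m = c₂ · s⁻¹ mod 173 = 172 · 85 mod 173 = 88.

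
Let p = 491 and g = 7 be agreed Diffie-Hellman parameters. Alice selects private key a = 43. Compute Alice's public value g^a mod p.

287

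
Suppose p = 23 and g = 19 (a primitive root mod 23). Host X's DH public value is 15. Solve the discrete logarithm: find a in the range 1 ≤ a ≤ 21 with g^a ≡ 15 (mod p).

7

Try successive powers of 19 modulo 23:
19^1 ≡ 19
19^2 ≡ 16
19^3 ≡ 5
19^4 ≡ 3
19^5 ≡ 11
19^6 ≡ 2
19^7 ≡ 15
Found: a = 7.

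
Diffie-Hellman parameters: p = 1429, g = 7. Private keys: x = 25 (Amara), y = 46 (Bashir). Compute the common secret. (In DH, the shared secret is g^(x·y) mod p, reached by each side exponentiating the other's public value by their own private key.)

Amara sends A = g^x mod p = 7^25 mod 1429.
7^1 ≡ 7 (mod 1429)
7^2 = (7^1)^2 ≡ 7^2 = 49 ≡ 49 (mod 1429)
7^4 = (7^2)^2 ≡ 49^2 = 2401 ≡ 972 (mod 1429)
7^8 = (7^4)^2 ≡ 972^2 = 944784 ≡ 215 (mod 1429)
7^16 = (7^8)^2 ≡ 215^2 = 46225 ≡ 497 (mod 1429)
7^25 = 7^16 · 7^8 · 7^1 ≡ 497 · 215 · 7 ≡ 618 (mod 1429).
So A = 618. Bashir then computes K = A^y mod p = 618^46 mod 1429.
618^1 ≡ 618 (mod 1429)
618^2 = (618^1)^2 ≡ 618^2 = 381924 ≡ 381 (mod 1429)
618^4 = (618^2)^2 ≡ 381^2 = 145161 ≡ 832 (mod 1429)
618^8 = (618^4)^2 ≡ 832^2 = 692224 ≡ 588 (mod 1429)
618^16 = (618^8)^2 ≡ 588^2 = 345744 ≡ 1355 (mod 1429)
618^32 = (618^16)^2 ≡ 1355^2 = 1836025 ≡ 1189 (mod 1429)
618^46 = 618^32 · 618^8 · 618^4 · 618^2 ≡ 1189 · 588 · 832 · 381 ≡ 823 (mod 1429).

823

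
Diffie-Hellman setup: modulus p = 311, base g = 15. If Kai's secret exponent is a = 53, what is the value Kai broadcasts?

Public value = 15^53 (mod 311).
15^1 ≡ 15 (mod 311)
15^2 = (15^1)^2 ≡ 15^2 = 225 ≡ 225 (mod 311)
15^4 = (15^2)^2 ≡ 225^2 = 50625 ≡ 243 (mod 311)
15^8 = (15^4)^2 ≡ 243^2 = 59049 ≡ 270 (mod 311)
15^16 = (15^8)^2 ≡ 270^2 = 72900 ≡ 126 (mod 311)
15^32 = (15^16)^2 ≡ 126^2 = 15876 ≡ 15 (mod 311)
15^53 = 15^32 · 15^16 · 15^4 · 15^1 ≡ 15 · 126 · 243 · 15 ≡ 89 (mod 311).

89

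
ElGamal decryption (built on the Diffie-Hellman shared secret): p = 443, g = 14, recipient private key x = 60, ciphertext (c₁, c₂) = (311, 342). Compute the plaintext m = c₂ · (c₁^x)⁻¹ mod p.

81

Shared mask s = c₁^x mod p = 311^60 mod 443.
311^1 ≡ 311 (mod 443)
311^2 = (311^1)^2 ≡ 311^2 = 96721 ≡ 147 (mod 443)
311^4 = (311^2)^2 ≡ 147^2 = 21609 ≡ 345 (mod 443)
311^8 = (311^4)^2 ≡ 345^2 = 119025 ≡ 301 (mod 443)
311^16 = (311^8)^2 ≡ 301^2 = 90601 ≡ 229 (mod 443)
311^32 = (311^16)^2 ≡ 229^2 = 52441 ≡ 167 (mod 443)
311^60 = 311^32 · 311^16 · 311^8 · 311^4 ≡ 167 · 229 · 301 · 345 ≡ 398 (mod 443).
So s = 398; s⁻¹ ≡ 315 (mod 443).
m = c₂ · s⁻¹ mod 443 = 342 · 315 mod 443 = 81.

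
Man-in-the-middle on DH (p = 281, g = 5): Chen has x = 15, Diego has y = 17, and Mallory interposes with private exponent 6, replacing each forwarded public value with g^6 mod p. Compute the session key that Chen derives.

100

Chen receives Mallory's public value M = 5^6 mod 281 instead of the honest one.
5^1 ≡ 5 (mod 281)
5^2 = (5^1)^2 ≡ 5^2 = 25 ≡ 25 (mod 281)
5^4 = (5^2)^2 ≡ 25^2 = 625 ≡ 63 (mod 281)
5^6 = 5^4 · 5^2 ≡ 63 · 25 ≡ 170 (mod 281).
So M = 170. Chen computes K = M^15 mod 281.
170^1 ≡ 170 (mod 281)
170^2 = (170^1)^2 ≡ 170^2 = 28900 ≡ 238 (mod 281)
170^4 = (170^2)^2 ≡ 238^2 = 56644 ≡ 163 (mod 281)
170^8 = (170^4)^2 ≡ 163^2 = 26569 ≡ 155 (mod 281)
170^15 = 170^8 · 170^4 · 170^2 · 170^1 ≡ 155 · 163 · 238 · 170 ≡ 100 (mod 281).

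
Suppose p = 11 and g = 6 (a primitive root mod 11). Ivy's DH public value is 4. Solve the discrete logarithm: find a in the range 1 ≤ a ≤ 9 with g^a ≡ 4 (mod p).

Try successive powers of 6 modulo 11:
6^1 ≡ 6
6^2 ≡ 3
6^3 ≡ 7
6^4 ≡ 9
6^5 ≡ 10
6^6 ≡ 5
6^7 ≡ 8
6^8 ≡ 4
Found: a = 8.

8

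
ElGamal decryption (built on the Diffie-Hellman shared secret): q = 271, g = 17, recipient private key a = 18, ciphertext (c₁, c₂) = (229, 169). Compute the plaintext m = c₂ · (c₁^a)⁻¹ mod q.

148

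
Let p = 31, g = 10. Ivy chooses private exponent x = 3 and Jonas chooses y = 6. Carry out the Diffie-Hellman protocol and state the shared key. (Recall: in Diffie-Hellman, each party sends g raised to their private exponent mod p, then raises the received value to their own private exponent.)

8

Jonas sends B = g^y mod p = 10^6 mod 31.
10^1 ≡ 10 (mod 31)
10^2 = (10^1)^2 ≡ 10^2 = 100 ≡ 7 (mod 31)
10^4 = (10^2)^2 ≡ 7^2 = 49 ≡ 18 (mod 31)
10^6 = 10^4 · 10^2 ≡ 18 · 7 ≡ 2 (mod 31).
So B = 2. Ivy then computes K = B^x mod p = 2^3 mod 31.
2^1 ≡ 2 (mod 31)
2^2 = (2^1)^2 ≡ 2^2 = 4 ≡ 4 (mod 31)
2^3 = 2^2 · 2^1 ≡ 4 · 2 ≡ 8 (mod 31).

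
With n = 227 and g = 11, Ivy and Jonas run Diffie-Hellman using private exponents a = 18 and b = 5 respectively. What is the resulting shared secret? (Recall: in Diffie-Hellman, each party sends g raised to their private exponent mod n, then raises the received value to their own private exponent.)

Jonas sends B = g^b mod n = 11^5 mod 227.
11^1 ≡ 11 (mod 227)
11^2 = (11^1)^2 ≡ 11^2 = 121 ≡ 121 (mod 227)
11^4 = (11^2)^2 ≡ 121^2 = 14641 ≡ 113 (mod 227)
11^5 = 11^4 · 11^1 ≡ 113 · 11 ≡ 108 (mod 227).
So B = 108. Ivy then computes K = B^a mod n = 108^18 mod 227.
108^1 ≡ 108 (mod 227)
108^2 = (108^1)^2 ≡ 108^2 = 11664 ≡ 87 (mod 227)
108^4 = (108^2)^2 ≡ 87^2 = 7569 ≡ 78 (mod 227)
108^8 = (108^4)^2 ≡ 78^2 = 6084 ≡ 182 (mod 227)
108^16 = (108^8)^2 ≡ 182^2 = 33124 ≡ 209 (mod 227)
108^18 = 108^16 · 108^2 ≡ 209 · 87 ≡ 23 (mod 227).

23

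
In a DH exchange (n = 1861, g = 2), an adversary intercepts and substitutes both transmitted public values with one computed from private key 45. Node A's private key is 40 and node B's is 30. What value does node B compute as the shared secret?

925

Node B receives an adversary's public value M = 2^45 mod 1861 instead of the honest one.
2^1 ≡ 2 (mod 1861)
2^2 = (2^1)^2 ≡ 2^2 = 4 ≡ 4 (mod 1861)
2^4 = (2^2)^2 ≡ 4^2 = 16 ≡ 16 (mod 1861)
2^8 = (2^4)^2 ≡ 16^2 = 256 ≡ 256 (mod 1861)
2^16 = (2^8)^2 ≡ 256^2 = 65536 ≡ 401 (mod 1861)
2^32 = (2^16)^2 ≡ 401^2 = 160801 ≡ 755 (mod 1861)
2^45 = 2^32 · 2^8 · 2^4 · 2^1 ≡ 755 · 256 · 16 · 2 ≡ 857 (mod 1861).
So M = 857. Node B computes K = M^30 mod 1861.
857^1 ≡ 857 (mod 1861)
857^2 = (857^1)^2 ≡ 857^2 = 734449 ≡ 1215 (mod 1861)
857^4 = (857^2)^2 ≡ 1215^2 = 1476225 ≡ 452 (mod 1861)
857^8 = (857^4)^2 ≡ 452^2 = 204304 ≡ 1455 (mod 1861)
857^16 = (857^8)^2 ≡ 1455^2 = 2117025 ≡ 1068 (mod 1861)
857^30 = 857^16 · 857^8 · 857^4 · 857^2 ≡ 1068 · 1455 · 452 · 1215 ≡ 925 (mod 1861).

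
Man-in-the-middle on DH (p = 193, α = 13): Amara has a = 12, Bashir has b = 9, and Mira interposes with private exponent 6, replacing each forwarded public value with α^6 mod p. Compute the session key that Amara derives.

9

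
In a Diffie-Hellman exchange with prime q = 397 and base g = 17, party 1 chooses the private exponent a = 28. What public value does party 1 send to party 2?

260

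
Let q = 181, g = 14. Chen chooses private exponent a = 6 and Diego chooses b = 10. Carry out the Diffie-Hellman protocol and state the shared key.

Chen sends A = g^a mod q = 14^6 mod 181.
14^1 ≡ 14 (mod 181)
14^2 = (14^1)^2 ≡ 14^2 = 196 ≡ 15 (mod 181)
14^4 = (14^2)^2 ≡ 15^2 = 225 ≡ 44 (mod 181)
14^6 = 14^4 · 14^2 ≡ 44 · 15 ≡ 117 (mod 181).
So A = 117. Diego then computes K = A^b mod q = 117^10 mod 181.
117^1 ≡ 117 (mod 181)
117^2 = (117^1)^2 ≡ 117^2 = 13689 ≡ 114 (mod 181)
117^4 = (117^2)^2 ≡ 114^2 = 12996 ≡ 145 (mod 181)
117^8 = (117^4)^2 ≡ 145^2 = 21025 ≡ 29 (mod 181)
117^10 = 117^8 · 117^2 ≡ 29 · 114 ≡ 48 (mod 181).

48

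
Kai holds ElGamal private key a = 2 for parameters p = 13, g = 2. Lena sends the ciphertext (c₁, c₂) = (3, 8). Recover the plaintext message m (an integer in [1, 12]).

11

Shared mask s = c₁^a mod p = 3^2 mod 13.
3^1 ≡ 3 (mod 13)
3^2 = (3^1)^2 ≡ 3^2 = 9 ≡ 9 (mod 13)
So s = 9; s⁻¹ ≡ 3 (mod 13).
m = c₂ · s⁻¹ mod 13 = 8 · 3 mod 13 = 11.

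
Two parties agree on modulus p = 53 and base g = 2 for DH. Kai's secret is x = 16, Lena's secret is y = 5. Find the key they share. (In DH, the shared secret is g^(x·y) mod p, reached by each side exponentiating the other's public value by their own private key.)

Kai sends A = g^x mod p = 2^16 mod 53.
2^1 ≡ 2 (mod 53)
2^2 = (2^1)^2 ≡ 2^2 = 4 ≡ 4 (mod 53)
2^4 = (2^2)^2 ≡ 4^2 = 16 ≡ 16 (mod 53)
2^8 = (2^4)^2 ≡ 16^2 = 256 ≡ 44 (mod 53)
2^16 = (2^8)^2 ≡ 44^2 = 1936 ≡ 28 (mod 53)
So A = 28. Lena then computes K = A^y mod p = 28^5 mod 53.
28^1 ≡ 28 (mod 53)
28^2 = (28^1)^2 ≡ 28^2 = 784 ≡ 42 (mod 53)
28^4 = (28^2)^2 ≡ 42^2 = 1764 ≡ 15 (mod 53)
28^5 = 28^4 · 28^1 ≡ 15 · 28 ≡ 49 (mod 53).

49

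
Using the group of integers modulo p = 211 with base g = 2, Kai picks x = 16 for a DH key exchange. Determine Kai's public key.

Public value = 2^16 mod 211.
2^1 ≡ 2 (mod 211)
2^2 = (2^1)^2 ≡ 2^2 = 4 ≡ 4 (mod 211)
2^4 = (2^2)^2 ≡ 4^2 = 16 ≡ 16 (mod 211)
2^8 = (2^4)^2 ≡ 16^2 = 256 ≡ 45 (mod 211)
2^16 = (2^8)^2 ≡ 45^2 = 2025 ≡ 126 (mod 211)

126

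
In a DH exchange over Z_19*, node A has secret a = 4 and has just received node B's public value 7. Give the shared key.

Shared key K = 7^4 mod 19.
7^1 ≡ 7 (mod 19)
7^2 = (7^1)^2 ≡ 7^2 = 49 ≡ 11 (mod 19)
7^4 = (7^2)^2 ≡ 11^2 = 121 ≡ 7 (mod 19)

7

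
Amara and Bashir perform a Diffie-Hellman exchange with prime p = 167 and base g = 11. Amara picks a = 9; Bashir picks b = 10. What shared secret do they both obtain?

Amara sends A = g^a mod p = 11^9 mod 167.
11^1 ≡ 11 (mod 167)
11^2 = (11^1)^2 ≡ 11^2 = 121 ≡ 121 (mod 167)
11^4 = (11^2)^2 ≡ 121^2 = 14641 ≡ 112 (mod 167)
11^8 = (11^4)^2 ≡ 112^2 = 12544 ≡ 19 (mod 167)
11^9 = 11^8 · 11^1 ≡ 19 · 11 ≡ 42 (mod 167).
So A = 42. Bashir then computes K = A^b mod p = 42^10 mod 167.
42^1 ≡ 42 (mod 167)
42^2 = (42^1)^2 ≡ 42^2 = 1764 ≡ 94 (mod 167)
42^4 = (42^2)^2 ≡ 94^2 = 8836 ≡ 152 (mod 167)
42^8 = (42^4)^2 ≡ 152^2 = 23104 ≡ 58 (mod 167)
42^10 = 42^8 · 42^2 ≡ 58 · 94 ≡ 108 (mod 167).

108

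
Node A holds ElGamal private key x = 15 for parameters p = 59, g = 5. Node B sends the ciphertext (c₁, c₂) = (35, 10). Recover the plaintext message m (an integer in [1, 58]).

Shared mask s = c₁^x mod p = 35^15 mod 59.
35^1 ≡ 35 (mod 59)
35^2 = (35^1)^2 ≡ 35^2 = 1225 ≡ 45 (mod 59)
35^4 = (35^2)^2 ≡ 45^2 = 2025 ≡ 19 (mod 59)
35^8 = (35^4)^2 ≡ 19^2 = 361 ≡ 7 (mod 59)
35^15 = 35^8 · 35^4 · 35^2 · 35^1 ≡ 7 · 19 · 45 · 35 ≡ 25 (mod 59).
So s = 25; s⁻¹ ≡ 26 (mod 59).
m = c₂ · s⁻¹ mod 59 = 10 · 26 mod 59 = 24.

24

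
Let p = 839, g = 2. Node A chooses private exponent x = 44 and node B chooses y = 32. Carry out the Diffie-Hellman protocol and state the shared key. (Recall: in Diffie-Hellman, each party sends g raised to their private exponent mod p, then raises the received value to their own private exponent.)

Node A sends A = g^x mod p = 2^44 mod 839.
2^1 ≡ 2 (mod 839)
2^2 = (2^1)^2 ≡ 2^2 = 4 ≡ 4 (mod 839)
2^4 = (2^2)^2 ≡ 4^2 = 16 ≡ 16 (mod 839)
2^8 = (2^4)^2 ≡ 16^2 = 256 ≡ 256 (mod 839)
2^16 = (2^8)^2 ≡ 256^2 = 65536 ≡ 94 (mod 839)
2^32 = (2^16)^2 ≡ 94^2 = 8836 ≡ 446 (mod 839)
2^44 = 2^32 · 2^8 · 2^4 ≡ 446 · 256 · 16 ≡ 313 (mod 839).
So A = 313. Node B then computes K = A^y mod p = 313^32 mod 839.
313^1 ≡ 313 (mod 839)
313^2 = (313^1)^2 ≡ 313^2 = 97969 ≡ 645 (mod 839)
313^4 = (313^2)^2 ≡ 645^2 = 416025 ≡ 720 (mod 839)
313^8 = (313^4)^2 ≡ 720^2 = 518400 ≡ 737 (mod 839)
313^16 = (313^8)^2 ≡ 737^2 = 543169 ≡ 336 (mod 839)
313^32 = (313^16)^2 ≡ 336^2 = 112896 ≡ 470 (mod 839)

470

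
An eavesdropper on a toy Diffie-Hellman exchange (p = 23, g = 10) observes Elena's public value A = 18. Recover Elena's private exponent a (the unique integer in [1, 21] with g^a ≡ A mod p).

4

Try successive powers of 10 modulo 23:
10^1 ≡ 10
10^2 ≡ 8
10^3 ≡ 11
10^4 ≡ 18
Found: a = 4.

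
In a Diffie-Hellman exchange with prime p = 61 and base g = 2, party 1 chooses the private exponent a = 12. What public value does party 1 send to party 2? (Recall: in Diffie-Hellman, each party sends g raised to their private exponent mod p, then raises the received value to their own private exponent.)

Public value = 2^12 (mod 61).
2^1 ≡ 2 (mod 61)
2^2 = (2^1)^2 ≡ 2^2 = 4 ≡ 4 (mod 61)
2^4 = (2^2)^2 ≡ 4^2 = 16 ≡ 16 (mod 61)
2^8 = (2^4)^2 ≡ 16^2 = 256 ≡ 12 (mod 61)
2^12 = 2^8 · 2^4 ≡ 12 · 16 ≡ 9 (mod 61).

9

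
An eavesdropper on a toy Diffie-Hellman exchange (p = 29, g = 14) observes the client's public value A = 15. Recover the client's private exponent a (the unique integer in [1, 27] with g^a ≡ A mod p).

15

Try successive powers of 14 modulo 29:
14^1 ≡ 14
14^2 ≡ 22
14^3 ≡ 18
14^4 ≡ 20
14^5 ≡ 19
14^6 ≡ 5
14^7 ≡ 12
14^8 ≡ 23
14^9 ≡ 3
14^10 ≡ 13
14^11 ≡ 8
14^12 ≡ 25
14^13 ≡ 2
14^14 ≡ 28
14^15 ≡ 15
Found: a = 15.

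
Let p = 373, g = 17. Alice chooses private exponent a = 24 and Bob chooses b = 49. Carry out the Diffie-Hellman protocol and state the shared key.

Alice sends A = g^a mod p = 17^24 mod 373.
17^1 ≡ 17 (mod 373)
17^2 = (17^1)^2 ≡ 17^2 = 289 ≡ 289 (mod 373)
17^4 = (17^2)^2 ≡ 289^2 = 83521 ≡ 342 (mod 373)
17^8 = (17^4)^2 ≡ 342^2 = 116964 ≡ 215 (mod 373)
17^16 = (17^8)^2 ≡ 215^2 = 46225 ≡ 346 (mod 373)
17^24 = 17^16 · 17^8 ≡ 346 · 215 ≡ 163 (mod 373).
So A = 163. Bob then computes K = A^b mod p = 163^49 mod 373.
163^1 ≡ 163 (mod 373)
163^2 = (163^1)^2 ≡ 163^2 = 26569 ≡ 86 (mod 373)
163^4 = (163^2)^2 ≡ 86^2 = 7396 ≡ 309 (mod 373)
163^8 = (163^4)^2 ≡ 309^2 = 95481 ≡ 366 (mod 373)
163^16 = (163^8)^2 ≡ 366^2 = 133956 ≡ 49 (mod 373)
163^32 = (163^16)^2 ≡ 49^2 = 2401 ≡ 163 (mod 373)
163^49 = 163^32 · 163^16 · 163^1 ≡ 163 · 49 · 163 ≡ 111 (mod 373).

111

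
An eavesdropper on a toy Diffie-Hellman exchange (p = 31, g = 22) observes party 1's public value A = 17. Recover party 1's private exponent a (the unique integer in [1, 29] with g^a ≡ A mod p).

Try successive powers of 22 modulo 31:
22^1 ≡ 22
22^2 ≡ 19
22^3 ≡ 15
22^4 ≡ 20
22^5 ≡ 6
22^6 ≡ 8
22^7 ≡ 21
22^8 ≡ 28
22^9 ≡ 27
22^10 ≡ 5
22^11 ≡ 17
Found: a = 11.

11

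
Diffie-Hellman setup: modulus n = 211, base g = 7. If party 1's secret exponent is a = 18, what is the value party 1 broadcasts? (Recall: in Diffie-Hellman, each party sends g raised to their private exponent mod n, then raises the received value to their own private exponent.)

193

Public value = 7^18 (mod 211).
7^1 ≡ 7 (mod 211)
7^2 = (7^1)^2 ≡ 7^2 = 49 ≡ 49 (mod 211)
7^4 = (7^2)^2 ≡ 49^2 = 2401 ≡ 80 (mod 211)
7^8 = (7^4)^2 ≡ 80^2 = 6400 ≡ 70 (mod 211)
7^16 = (7^8)^2 ≡ 70^2 = 4900 ≡ 47 (mod 211)
7^18 = 7^16 · 7^2 ≡ 47 · 49 ≡ 193 (mod 211).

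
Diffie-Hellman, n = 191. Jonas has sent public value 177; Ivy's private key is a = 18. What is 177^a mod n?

Shared key K = 177^18 mod 191.
177^1 ≡ 177 (mod 191)
177^2 = (177^1)^2 ≡ 177^2 = 31329 ≡ 5 (mod 191)
177^4 = (177^2)^2 ≡ 5^2 = 25 ≡ 25 (mod 191)
177^8 = (177^4)^2 ≡ 25^2 = 625 ≡ 52 (mod 191)
177^16 = (177^8)^2 ≡ 52^2 = 2704 ≡ 30 (mod 191)
177^18 = 177^16 · 177^2 ≡ 30 · 5 ≡ 150 (mod 191).

150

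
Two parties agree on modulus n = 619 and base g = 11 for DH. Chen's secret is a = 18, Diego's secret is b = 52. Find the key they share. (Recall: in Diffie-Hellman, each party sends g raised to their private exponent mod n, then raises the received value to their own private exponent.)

Diego sends B = g^b mod n = 11^52 mod 619.
11^1 ≡ 11 (mod 619)
11^2 = (11^1)^2 ≡ 11^2 = 121 ≡ 121 (mod 619)
11^4 = (11^2)^2 ≡ 121^2 = 14641 ≡ 404 (mod 619)
11^8 = (11^4)^2 ≡ 404^2 = 163216 ≡ 419 (mod 619)
11^16 = (11^8)^2 ≡ 419^2 = 175561 ≡ 384 (mod 619)
11^32 = (11^16)^2 ≡ 384^2 = 147456 ≡ 134 (mod 619)
11^52 = 11^32 · 11^16 · 11^4 ≡ 134 · 384 · 404 ≡ 347 (mod 619).
So B = 347. Chen then computes K = B^a mod n = 347^18 mod 619.
347^1 ≡ 347 (mod 619)
347^2 = (347^1)^2 ≡ 347^2 = 120409 ≡ 323 (mod 619)
347^4 = (347^2)^2 ≡ 323^2 = 104329 ≡ 337 (mod 619)
347^8 = (347^4)^2 ≡ 337^2 = 113569 ≡ 292 (mod 619)
347^16 = (347^8)^2 ≡ 292^2 = 85264 ≡ 461 (mod 619)
347^18 = 347^16 · 347^2 ≡ 461 · 323 ≡ 343 (mod 619).

343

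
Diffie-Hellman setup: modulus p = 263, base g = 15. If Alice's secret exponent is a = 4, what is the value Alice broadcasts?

Public value = 15^4 mod 263.
15^1 ≡ 15 (mod 263)
15^2 = (15^1)^2 ≡ 15^2 = 225 ≡ 225 (mod 263)
15^4 = (15^2)^2 ≡ 225^2 = 50625 ≡ 129 (mod 263)

129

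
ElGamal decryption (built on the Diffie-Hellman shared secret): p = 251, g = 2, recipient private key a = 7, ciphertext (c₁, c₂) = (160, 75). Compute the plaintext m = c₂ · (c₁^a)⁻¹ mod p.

248

Shared mask s = c₁^a mod p = 160^7 mod 251.
160^1 ≡ 160 (mod 251)
160^2 = (160^1)^2 ≡ 160^2 = 25600 ≡ 249 (mod 251)
160^4 = (160^2)^2 ≡ 249^2 = 62001 ≡ 4 (mod 251)
160^7 = 160^4 · 160^2 · 160^1 ≡ 4 · 249 · 160 ≡ 226 (mod 251).
So s = 226; s⁻¹ ≡ 10 (mod 251).
m = c₂ · s⁻¹ mod 251 = 75 · 10 mod 251 = 248.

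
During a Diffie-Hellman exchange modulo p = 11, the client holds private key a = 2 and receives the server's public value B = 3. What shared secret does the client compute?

Shared key K = 3^2 mod 11.
3^1 ≡ 3 (mod 11)
3^2 = (3^1)^2 ≡ 3^2 = 9 ≡ 9 (mod 11)

9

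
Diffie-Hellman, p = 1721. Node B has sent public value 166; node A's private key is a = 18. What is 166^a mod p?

Shared key K = 166^18 mod 1721.
166^1 ≡ 166 (mod 1721)
166^2 = (166^1)^2 ≡ 166^2 = 27556 ≡ 20 (mod 1721)
166^4 = (166^2)^2 ≡ 20^2 = 400 ≡ 400 (mod 1721)
166^8 = (166^4)^2 ≡ 400^2 = 160000 ≡ 1668 (mod 1721)
166^16 = (166^8)^2 ≡ 1668^2 = 2782224 ≡ 1088 (mod 1721)
166^18 = 166^16 · 166^2 ≡ 1088 · 20 ≡ 1108 (mod 1721).

1108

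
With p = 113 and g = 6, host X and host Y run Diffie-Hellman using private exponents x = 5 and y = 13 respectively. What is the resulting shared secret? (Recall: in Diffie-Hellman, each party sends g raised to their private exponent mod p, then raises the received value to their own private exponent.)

Host Y sends B = g^y mod p = 6^13 mod 113.
6^1 ≡ 6 (mod 113)
6^2 = (6^1)^2 ≡ 6^2 = 36 ≡ 36 (mod 113)
6^4 = (6^2)^2 ≡ 36^2 = 1296 ≡ 53 (mod 113)
6^8 = (6^4)^2 ≡ 53^2 = 2809 ≡ 97 (mod 113)
6^13 = 6^8 · 6^4 · 6^1 ≡ 97 · 53 · 6 ≡ 110 (mod 113).
So B = 110. Host X then computes K = B^x mod p = 110^5 mod 113.
110^1 ≡ 110 (mod 113)
110^2 = (110^1)^2 ≡ 110^2 = 12100 ≡ 9 (mod 113)
110^4 = (110^2)^2 ≡ 9^2 = 81 ≡ 81 (mod 113)
110^5 = 110^4 · 110^1 ≡ 81 · 110 ≡ 96 (mod 113).

96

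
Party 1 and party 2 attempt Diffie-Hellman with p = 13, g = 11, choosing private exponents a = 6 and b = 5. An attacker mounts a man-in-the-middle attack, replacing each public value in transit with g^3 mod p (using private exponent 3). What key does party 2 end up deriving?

5

Party 2 receives an attacker's public value M = 11^3 mod 13 instead of the honest one.
11^1 ≡ 11 (mod 13)
11^2 = (11^1)^2 ≡ 11^2 = 121 ≡ 4 (mod 13)
11^3 = 11^2 · 11^1 ≡ 4 · 11 ≡ 5 (mod 13).
So M = 5. Party 2 computes K = M^5 mod 13.
5^1 ≡ 5 (mod 13)
5^2 = (5^1)^2 ≡ 5^2 = 25 ≡ 12 (mod 13)
5^4 = (5^2)^2 ≡ 12^2 = 144 ≡ 1 (mod 13)
5^5 = 5^4 · 5^1 ≡ 1 · 5 ≡ 5 (mod 13).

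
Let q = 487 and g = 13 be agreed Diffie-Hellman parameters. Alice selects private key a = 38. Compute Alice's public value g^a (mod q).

Public value = 13^38 (mod 487).
13^1 ≡ 13 (mod 487)
13^2 = (13^1)^2 ≡ 13^2 = 169 ≡ 169 (mod 487)
13^4 = (13^2)^2 ≡ 169^2 = 28561 ≡ 315 (mod 487)
13^8 = (13^4)^2 ≡ 315^2 = 99225 ≡ 364 (mod 487)
13^16 = (13^8)^2 ≡ 364^2 = 132496 ≡ 32 (mod 487)
13^32 = (13^16)^2 ≡ 32^2 = 1024 ≡ 50 (mod 487)
13^38 = 13^32 · 13^4 · 13^2 ≡ 50 · 315 · 169 ≡ 295 (mod 487).

295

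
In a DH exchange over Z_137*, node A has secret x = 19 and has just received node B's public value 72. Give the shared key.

115

Shared key K = 72^19 mod 137.
72^1 ≡ 72 (mod 137)
72^2 = (72^1)^2 ≡ 72^2 = 5184 ≡ 115 (mod 137)
72^4 = (72^2)^2 ≡ 115^2 = 13225 ≡ 73 (mod 137)
72^8 = (72^4)^2 ≡ 73^2 = 5329 ≡ 123 (mod 137)
72^16 = (72^8)^2 ≡ 123^2 = 15129 ≡ 59 (mod 137)
72^19 = 72^16 · 72^2 · 72^1 ≡ 59 · 115 · 72 ≡ 115 (mod 137).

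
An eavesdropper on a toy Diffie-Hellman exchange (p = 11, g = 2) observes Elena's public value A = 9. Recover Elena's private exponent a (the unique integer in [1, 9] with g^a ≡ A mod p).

Try successive powers of 2 modulo 11:
2^1 ≡ 2
2^2 ≡ 4
2^3 ≡ 8
2^4 ≡ 5
2^5 ≡ 10
2^6 ≡ 9
Found: a = 6.

6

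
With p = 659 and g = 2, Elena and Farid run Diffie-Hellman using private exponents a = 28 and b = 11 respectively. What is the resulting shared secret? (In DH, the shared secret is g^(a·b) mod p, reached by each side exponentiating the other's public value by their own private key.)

Elena sends A = g^a mod p = 2^28 mod 659.
2^1 ≡ 2 (mod 659)
2^2 = (2^1)^2 ≡ 2^2 = 4 ≡ 4 (mod 659)
2^4 = (2^2)^2 ≡ 4^2 = 16 ≡ 16 (mod 659)
2^8 = (2^4)^2 ≡ 16^2 = 256 ≡ 256 (mod 659)
2^16 = (2^8)^2 ≡ 256^2 = 65536 ≡ 295 (mod 659)
2^28 = 2^16 · 2^8 · 2^4 ≡ 295 · 256 · 16 ≡ 373 (mod 659).
So A = 373. Farid then computes K = A^b mod p = 373^11 mod 659.
373^1 ≡ 373 (mod 659)
373^2 = (373^1)^2 ≡ 373^2 = 139129 ≡ 80 (mod 659)
373^4 = (373^2)^2 ≡ 80^2 = 6400 ≡ 469 (mod 659)
373^8 = (373^4)^2 ≡ 469^2 = 219961 ≡ 514 (mod 659)
373^11 = 373^8 · 373^2 · 373^1 ≡ 514 · 80 · 373 ≡ 194 (mod 659).

194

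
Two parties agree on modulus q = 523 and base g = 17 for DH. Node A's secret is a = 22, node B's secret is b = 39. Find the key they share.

Node B sends B = g^b mod q = 17^39 mod 523.
17^1 ≡ 17 (mod 523)
17^2 = (17^1)^2 ≡ 17^2 = 289 ≡ 289 (mod 523)
17^4 = (17^2)^2 ≡ 289^2 = 83521 ≡ 364 (mod 523)
17^8 = (17^4)^2 ≡ 364^2 = 132496 ≡ 177 (mod 523)
17^16 = (17^8)^2 ≡ 177^2 = 31329 ≡ 472 (mod 523)
17^32 = (17^16)^2 ≡ 472^2 = 222784 ≡ 509 (mod 523)
17^39 = 17^32 · 17^4 · 17^2 · 17^1 ≡ 509 · 364 · 289 · 17 ≡ 408 (mod 523).
So B = 408. Node A then computes K = B^a mod q = 408^22 mod 523.
408^1 ≡ 408 (mod 523)
408^2 = (408^1)^2 ≡ 408^2 = 166464 ≡ 150 (mod 523)
408^4 = (408^2)^2 ≡ 150^2 = 22500 ≡ 11 (mod 523)
408^8 = (408^4)^2 ≡ 11^2 = 121 ≡ 121 (mod 523)
408^16 = (408^8)^2 ≡ 121^2 = 14641 ≡ 520 (mod 523)
408^22 = 408^16 · 408^4 · 408^2 ≡ 520 · 11 · 150 ≡ 280 (mod 523).

280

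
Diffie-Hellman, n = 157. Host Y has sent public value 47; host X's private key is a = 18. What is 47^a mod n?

16

Shared key K = 47^18 mod 157.
47^1 ≡ 47 (mod 157)
47^2 = (47^1)^2 ≡ 47^2 = 2209 ≡ 11 (mod 157)
47^4 = (47^2)^2 ≡ 11^2 = 121 ≡ 121 (mod 157)
47^8 = (47^4)^2 ≡ 121^2 = 14641 ≡ 40 (mod 157)
47^16 = (47^8)^2 ≡ 40^2 = 1600 ≡ 30 (mod 157)
47^18 = 47^16 · 47^2 ≡ 30 · 11 ≡ 16 (mod 157).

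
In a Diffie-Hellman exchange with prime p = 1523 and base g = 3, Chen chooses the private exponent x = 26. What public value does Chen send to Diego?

Public value = 3^26 (mod 1523).
3^1 ≡ 3 (mod 1523)
3^2 = (3^1)^2 ≡ 3^2 = 9 ≡ 9 (mod 1523)
3^4 = (3^2)^2 ≡ 9^2 = 81 ≡ 81 (mod 1523)
3^8 = (3^4)^2 ≡ 81^2 = 6561 ≡ 469 (mod 1523)
3^16 = (3^8)^2 ≡ 469^2 = 219961 ≡ 649 (mod 1523)
3^26 = 3^16 · 3^8 · 3^2 ≡ 649 · 469 · 9 ≡ 1075 (mod 1523).

1075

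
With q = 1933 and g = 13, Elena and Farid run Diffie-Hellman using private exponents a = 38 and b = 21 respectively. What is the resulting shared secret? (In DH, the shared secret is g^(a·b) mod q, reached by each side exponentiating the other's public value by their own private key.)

Farid sends B = g^b mod q = 13^21 mod 1933.
13^1 ≡ 13 (mod 1933)
13^2 = (13^1)^2 ≡ 13^2 = 169 ≡ 169 (mod 1933)
13^4 = (13^2)^2 ≡ 169^2 = 28561 ≡ 1499 (mod 1933)
13^8 = (13^4)^2 ≡ 1499^2 = 2247001 ≡ 855 (mod 1933)
13^16 = (13^8)^2 ≡ 855^2 = 731025 ≡ 351 (mod 1933)
13^21 = 13^16 · 13^4 · 13^1 ≡ 351 · 1499 · 13 ≡ 983 (mod 1933).
So B = 983. Elena then computes K = B^a mod q = 983^38 mod 1933.
983^1 ≡ 983 (mod 1933)
983^2 = (983^1)^2 ≡ 983^2 = 966289 ≡ 1722 (mod 1933)
983^4 = (983^2)^2 ≡ 1722^2 = 2965284 ≡ 62 (mod 1933)
983^8 = (983^4)^2 ≡ 62^2 = 3844 ≡ 1911 (mod 1933)
983^16 = (983^8)^2 ≡ 1911^2 = 3651921 ≡ 484 (mod 1933)
983^32 = (983^16)^2 ≡ 484^2 = 234256 ≡ 363 (mod 1933)
983^38 = 983^32 · 983^4 · 983^2 ≡ 363 · 62 · 1722 ≡ 615 (mod 1933).

615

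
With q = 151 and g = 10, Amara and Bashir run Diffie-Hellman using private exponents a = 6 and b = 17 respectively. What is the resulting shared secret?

29

Amara sends A = g^a mod q = 10^6 mod 151.
10^1 ≡ 10 (mod 151)
10^2 = (10^1)^2 ≡ 10^2 = 100 ≡ 100 (mod 151)
10^4 = (10^2)^2 ≡ 100^2 = 10000 ≡ 34 (mod 151)
10^6 = 10^4 · 10^2 ≡ 34 · 100 ≡ 78 (mod 151).
So A = 78. Bashir then computes K = A^b mod q = 78^17 mod 151.
78^1 ≡ 78 (mod 151)
78^2 = (78^1)^2 ≡ 78^2 = 6084 ≡ 44 (mod 151)
78^4 = (78^2)^2 ≡ 44^2 = 1936 ≡ 124 (mod 151)
78^8 = (78^4)^2 ≡ 124^2 = 15376 ≡ 125 (mod 151)
78^16 = (78^8)^2 ≡ 125^2 = 15625 ≡ 72 (mod 151)
78^17 = 78^16 · 78^1 ≡ 72 · 78 ≡ 29 (mod 151).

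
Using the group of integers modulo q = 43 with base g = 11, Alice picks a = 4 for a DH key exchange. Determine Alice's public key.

21

Public value = 11^4 mod 43.
11^1 ≡ 11 (mod 43)
11^2 = (11^1)^2 ≡ 11^2 = 121 ≡ 35 (mod 43)
11^4 = (11^2)^2 ≡ 35^2 = 1225 ≡ 21 (mod 43)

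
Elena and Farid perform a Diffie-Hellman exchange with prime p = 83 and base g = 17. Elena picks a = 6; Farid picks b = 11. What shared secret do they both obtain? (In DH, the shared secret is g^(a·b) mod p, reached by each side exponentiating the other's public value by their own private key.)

64

Farid sends B = g^b mod p = 17^11 mod 83.
17^1 ≡ 17 (mod 83)
17^2 = (17^1)^2 ≡ 17^2 = 289 ≡ 40 (mod 83)
17^4 = (17^2)^2 ≡ 40^2 = 1600 ≡ 23 (mod 83)
17^8 = (17^4)^2 ≡ 23^2 = 529 ≡ 31 (mod 83)
17^11 = 17^8 · 17^2 · 17^1 ≡ 31 · 40 · 17 ≡ 81 (mod 83).
So B = 81. Elena then computes K = B^a mod p = 81^6 mod 83.
81^1 ≡ 81 (mod 83)
81^2 = (81^1)^2 ≡ 81^2 = 6561 ≡ 4 (mod 83)
81^4 = (81^2)^2 ≡ 4^2 = 16 ≡ 16 (mod 83)
81^6 = 81^4 · 81^2 ≡ 16 · 4 ≡ 64 (mod 83).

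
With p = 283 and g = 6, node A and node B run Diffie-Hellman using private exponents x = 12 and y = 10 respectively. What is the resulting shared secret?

Node B sends B = g^y mod p = 6^10 mod 283.
6^1 ≡ 6 (mod 283)
6^2 = (6^1)^2 ≡ 6^2 = 36 ≡ 36 (mod 283)
6^4 = (6^2)^2 ≡ 36^2 = 1296 ≡ 164 (mod 283)
6^8 = (6^4)^2 ≡ 164^2 = 26896 ≡ 11 (mod 283)
6^10 = 6^8 · 6^2 ≡ 11 · 36 ≡ 113 (mod 283).
So B = 113. Node A then computes K = B^x mod p = 113^12 mod 283.
113^1 ≡ 113 (mod 283)
113^2 = (113^1)^2 ≡ 113^2 = 12769 ≡ 34 (mod 283)
113^4 = (113^2)^2 ≡ 34^2 = 1156 ≡ 24 (mod 283)
113^8 = (113^4)^2 ≡ 24^2 = 576 ≡ 10 (mod 283)
113^12 = 113^8 · 113^4 ≡ 10 · 24 ≡ 240 (mod 283).

240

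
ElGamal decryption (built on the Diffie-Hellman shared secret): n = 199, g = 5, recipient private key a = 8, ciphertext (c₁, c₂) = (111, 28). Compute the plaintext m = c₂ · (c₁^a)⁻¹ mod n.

40

Shared mask s = c₁^a mod n = 111^8 mod 199.
111^1 ≡ 111 (mod 199)
111^2 = (111^1)^2 ≡ 111^2 = 12321 ≡ 182 (mod 199)
111^4 = (111^2)^2 ≡ 182^2 = 33124 ≡ 90 (mod 199)
111^8 = (111^4)^2 ≡ 90^2 = 8100 ≡ 140 (mod 199)
So s = 140; s⁻¹ ≡ 172 (mod 199).
m = c₂ · s⁻¹ mod 199 = 28 · 172 mod 199 = 40.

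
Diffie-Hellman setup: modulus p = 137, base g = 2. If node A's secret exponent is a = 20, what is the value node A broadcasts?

115

Public value = 2^20 mod 137.
2^1 ≡ 2 (mod 137)
2^2 = (2^1)^2 ≡ 2^2 = 4 ≡ 4 (mod 137)
2^4 = (2^2)^2 ≡ 4^2 = 16 ≡ 16 (mod 137)
2^8 = (2^4)^2 ≡ 16^2 = 256 ≡ 119 (mod 137)
2^16 = (2^8)^2 ≡ 119^2 = 14161 ≡ 50 (mod 137)
2^20 = 2^16 · 2^4 ≡ 50 · 16 ≡ 115 (mod 137).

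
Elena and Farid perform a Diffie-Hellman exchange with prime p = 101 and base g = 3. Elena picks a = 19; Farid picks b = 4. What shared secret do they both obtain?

71

Farid sends B = g^b mod p = 3^4 mod 101.
3^1 ≡ 3 (mod 101)
3^2 = (3^1)^2 ≡ 3^2 = 9 ≡ 9 (mod 101)
3^4 = (3^2)^2 ≡ 9^2 = 81 ≡ 81 (mod 101)
So B = 81. Elena then computes K = B^a mod p = 81^19 mod 101.
81^1 ≡ 81 (mod 101)
81^2 = (81^1)^2 ≡ 81^2 = 6561 ≡ 97 (mod 101)
81^4 = (81^2)^2 ≡ 97^2 = 9409 ≡ 16 (mod 101)
81^8 = (81^4)^2 ≡ 16^2 = 256 ≡ 54 (mod 101)
81^16 = (81^8)^2 ≡ 54^2 = 2916 ≡ 88 (mod 101)
81^19 = 81^16 · 81^2 · 81^1 ≡ 88 · 97 · 81 ≡ 71 (mod 101).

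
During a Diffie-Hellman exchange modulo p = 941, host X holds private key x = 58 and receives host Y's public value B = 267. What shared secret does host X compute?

820

Shared key K = 267^58 mod 941.
267^1 ≡ 267 (mod 941)
267^2 = (267^1)^2 ≡ 267^2 = 71289 ≡ 714 (mod 941)
267^4 = (267^2)^2 ≡ 714^2 = 509796 ≡ 715 (mod 941)
267^8 = (267^4)^2 ≡ 715^2 = 511225 ≡ 262 (mod 941)
267^16 = (267^8)^2 ≡ 262^2 = 68644 ≡ 892 (mod 941)
267^32 = (267^16)^2 ≡ 892^2 = 795664 ≡ 519 (mod 941)
267^58 = 267^32 · 267^16 · 267^8 · 267^2 ≡ 519 · 892 · 262 · 714 ≡ 820 (mod 941).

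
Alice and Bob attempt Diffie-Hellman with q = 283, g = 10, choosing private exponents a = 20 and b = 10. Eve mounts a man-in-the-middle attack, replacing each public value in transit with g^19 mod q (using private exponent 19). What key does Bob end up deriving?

28

Bob receives Eve's public value M = 10^19 mod 283 instead of the honest one.
10^1 ≡ 10 (mod 283)
10^2 = (10^1)^2 ≡ 10^2 = 100 ≡ 100 (mod 283)
10^4 = (10^2)^2 ≡ 100^2 = 10000 ≡ 95 (mod 283)
10^8 = (10^4)^2 ≡ 95^2 = 9025 ≡ 252 (mod 283)
10^16 = (10^8)^2 ≡ 252^2 = 63504 ≡ 112 (mod 283)
10^19 = 10^16 · 10^2 · 10^1 ≡ 112 · 100 · 10 ≡ 215 (mod 283).
So M = 215. Bob computes K = M^10 mod 283.
215^1 ≡ 215 (mod 283)
215^2 = (215^1)^2 ≡ 215^2 = 46225 ≡ 96 (mod 283)
215^4 = (215^2)^2 ≡ 96^2 = 9216 ≡ 160 (mod 283)
215^8 = (215^4)^2 ≡ 160^2 = 25600 ≡ 130 (mod 283)
215^10 = 215^8 · 215^2 ≡ 130 · 96 ≡ 28 (mod 283).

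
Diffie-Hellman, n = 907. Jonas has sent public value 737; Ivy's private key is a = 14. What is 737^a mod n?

685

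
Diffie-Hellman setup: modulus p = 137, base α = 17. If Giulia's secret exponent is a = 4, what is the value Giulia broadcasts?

Public value = 17^{4} \pmod{137}.
17^1 ≡ 17 (mod 137)
17^2 = (17^1)^2 ≡ 17^2 = 289 ≡ 15 (mod 137)
17^4 = (17^2)^2 ≡ 15^2 = 225 ≡ 88 (mod 137)

88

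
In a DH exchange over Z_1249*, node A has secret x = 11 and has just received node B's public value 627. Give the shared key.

Shared key K = 627^11 mod 1249.
627^1 ≡ 627 (mod 1249)
627^2 = (627^1)^2 ≡ 627^2 = 393129 ≡ 943 (mod 1249)
627^4 = (627^2)^2 ≡ 943^2 = 889249 ≡ 1210 (mod 1249)
627^8 = (627^4)^2 ≡ 1210^2 = 1464100 ≡ 272 (mod 1249)
627^11 = 627^8 · 627^2 · 627^1 ≡ 272 · 943 · 627 ≡ 503 (mod 1249).

503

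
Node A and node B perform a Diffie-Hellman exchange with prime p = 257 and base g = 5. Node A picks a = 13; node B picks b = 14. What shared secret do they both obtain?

Node B sends B = g^b mod p = 5^14 mod 257.
5^1 ≡ 5 (mod 257)
5^2 = (5^1)^2 ≡ 5^2 = 25 ≡ 25 (mod 257)
5^4 = (5^2)^2 ≡ 25^2 = 625 ≡ 111 (mod 257)
5^8 = (5^4)^2 ≡ 111^2 = 12321 ≡ 242 (mod 257)
5^14 = 5^8 · 5^4 · 5^2 ≡ 242 · 111 · 25 ≡ 9 (mod 257).
So B = 9. Node A then computes K = B^a mod p = 9^13 mod 257.
9^1 ≡ 9 (mod 257)
9^2 = (9^1)^2 ≡ 9^2 = 81 ≡ 81 (mod 257)
9^4 = (9^2)^2 ≡ 81^2 = 6561 ≡ 136 (mod 257)
9^8 = (9^4)^2 ≡ 136^2 = 18496 ≡ 249 (mod 257)
9^13 = 9^8 · 9^4 · 9^1 ≡ 249 · 136 · 9 ≡ 231 (mod 257).

231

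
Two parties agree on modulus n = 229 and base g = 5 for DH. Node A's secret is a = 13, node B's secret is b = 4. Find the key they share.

82

Node A sends A = g^a mod n = 5^13 mod 229.
5^1 ≡ 5 (mod 229)
5^2 = (5^1)^2 ≡ 5^2 = 25 ≡ 25 (mod 229)
5^4 = (5^2)^2 ≡ 25^2 = 625 ≡ 167 (mod 229)
5^8 = (5^4)^2 ≡ 167^2 = 27889 ≡ 180 (mod 229)
5^13 = 5^8 · 5^4 · 5^1 ≡ 180 · 167 · 5 ≡ 76 (mod 229).
So A = 76. Node B then computes K = A^b mod n = 76^4 mod 229.
76^1 ≡ 76 (mod 229)
76^2 = (76^1)^2 ≡ 76^2 = 5776 ≡ 51 (mod 229)
76^4 = (76^2)^2 ≡ 51^2 = 2601 ≡ 82 (mod 229)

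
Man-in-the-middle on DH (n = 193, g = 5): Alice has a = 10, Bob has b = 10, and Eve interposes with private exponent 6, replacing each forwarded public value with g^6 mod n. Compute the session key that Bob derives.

27

Bob receives Eve's public value M = 5^6 mod 193 instead of the honest one.
5^1 ≡ 5 (mod 193)
5^2 = (5^1)^2 ≡ 5^2 = 25 ≡ 25 (mod 193)
5^4 = (5^2)^2 ≡ 25^2 = 625 ≡ 46 (mod 193)
5^6 = 5^4 · 5^2 ≡ 46 · 25 ≡ 185 (mod 193).
So M = 185. Bob computes K = M^10 mod 193.
185^1 ≡ 185 (mod 193)
185^2 = (185^1)^2 ≡ 185^2 = 34225 ≡ 64 (mod 193)
185^4 = (185^2)^2 ≡ 64^2 = 4096 ≡ 43 (mod 193)
185^8 = (185^4)^2 ≡ 43^2 = 1849 ≡ 112 (mod 193)
185^10 = 185^8 · 185^2 ≡ 112 · 64 ≡ 27 (mod 193).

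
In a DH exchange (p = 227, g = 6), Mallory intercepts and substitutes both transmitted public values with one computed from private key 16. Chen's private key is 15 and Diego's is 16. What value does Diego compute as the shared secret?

Diego receives Mallory's public value M = 6^16 mod 227 instead of the honest one.
6^1 ≡ 6 (mod 227)
6^2 = (6^1)^2 ≡ 6^2 = 36 ≡ 36 (mod 227)
6^4 = (6^2)^2 ≡ 36^2 = 1296 ≡ 161 (mod 227)
6^8 = (6^4)^2 ≡ 161^2 = 25921 ≡ 43 (mod 227)
6^16 = (6^8)^2 ≡ 43^2 = 1849 ≡ 33 (mod 227)
So M = 33. Diego computes K = M^16 mod 227.
33^1 ≡ 33 (mod 227)
33^2 = (33^1)^2 ≡ 33^2 = 1089 ≡ 181 (mod 227)
33^4 = (33^2)^2 ≡ 181^2 = 32761 ≡ 73 (mod 227)
33^8 = (33^4)^2 ≡ 73^2 = 5329 ≡ 108 (mod 227)
33^16 = (33^8)^2 ≡ 108^2 = 11664 ≡ 87 (mod 227)

87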